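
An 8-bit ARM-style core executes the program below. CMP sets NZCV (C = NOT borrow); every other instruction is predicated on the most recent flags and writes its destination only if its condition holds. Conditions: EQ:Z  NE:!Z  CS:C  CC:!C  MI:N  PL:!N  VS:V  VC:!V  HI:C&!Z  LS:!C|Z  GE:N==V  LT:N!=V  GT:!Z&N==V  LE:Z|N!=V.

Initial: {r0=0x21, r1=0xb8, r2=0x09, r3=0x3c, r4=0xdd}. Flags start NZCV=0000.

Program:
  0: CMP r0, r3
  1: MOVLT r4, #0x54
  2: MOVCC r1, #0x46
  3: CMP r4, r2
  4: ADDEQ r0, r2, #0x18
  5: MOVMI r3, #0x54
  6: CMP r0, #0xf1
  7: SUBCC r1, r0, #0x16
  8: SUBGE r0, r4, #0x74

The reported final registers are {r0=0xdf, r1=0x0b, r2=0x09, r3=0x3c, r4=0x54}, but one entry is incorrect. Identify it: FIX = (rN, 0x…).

FIX = (r0, 0xe0)

[0] flags=1000 → (cmp)
[1] flags=1000 LT?T → r4=0x54
[2] flags=1000 CC?T → r1=0x46
[3] flags=0010 → (cmp)
[4] flags=0010 EQ?F → skip
[5] flags=0010 MI?F → skip
[6] flags=0000 → (cmp)
[7] flags=0000 CC?T → r1=0x0b
[8] flags=0000 GE?T → r0=0xe0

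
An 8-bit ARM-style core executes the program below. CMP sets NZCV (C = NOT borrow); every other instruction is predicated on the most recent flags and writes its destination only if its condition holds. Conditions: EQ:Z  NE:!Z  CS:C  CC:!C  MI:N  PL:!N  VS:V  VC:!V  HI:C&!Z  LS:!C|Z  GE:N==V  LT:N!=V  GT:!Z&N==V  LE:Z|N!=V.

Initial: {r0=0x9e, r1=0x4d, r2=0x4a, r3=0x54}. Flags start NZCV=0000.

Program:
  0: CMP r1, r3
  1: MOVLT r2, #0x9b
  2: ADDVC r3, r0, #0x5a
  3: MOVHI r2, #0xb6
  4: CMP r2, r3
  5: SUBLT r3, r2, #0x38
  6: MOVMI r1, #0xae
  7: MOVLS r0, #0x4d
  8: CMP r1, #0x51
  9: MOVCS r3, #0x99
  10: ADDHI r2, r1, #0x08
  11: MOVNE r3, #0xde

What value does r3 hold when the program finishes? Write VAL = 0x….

[0] flags=1000 → (cmp)
[1] flags=1000 LT?T → r2=0x9b
[2] flags=1000 VC?T → r3=0xf8
[3] flags=1000 HI?F → skip
[4] flags=1000 → (cmp)
[5] flags=1000 LT?T → r3=0x63
[6] flags=1000 MI?T → r1=0xae
[7] flags=1000 LS?T → r0=0x4d
[8] flags=0011 → (cmp)
[9] flags=0011 CS?T → r3=0x99
[10] flags=0011 HI?T → r2=0xb6
[11] flags=0011 NE?T → r3=0xde

VAL = 0xde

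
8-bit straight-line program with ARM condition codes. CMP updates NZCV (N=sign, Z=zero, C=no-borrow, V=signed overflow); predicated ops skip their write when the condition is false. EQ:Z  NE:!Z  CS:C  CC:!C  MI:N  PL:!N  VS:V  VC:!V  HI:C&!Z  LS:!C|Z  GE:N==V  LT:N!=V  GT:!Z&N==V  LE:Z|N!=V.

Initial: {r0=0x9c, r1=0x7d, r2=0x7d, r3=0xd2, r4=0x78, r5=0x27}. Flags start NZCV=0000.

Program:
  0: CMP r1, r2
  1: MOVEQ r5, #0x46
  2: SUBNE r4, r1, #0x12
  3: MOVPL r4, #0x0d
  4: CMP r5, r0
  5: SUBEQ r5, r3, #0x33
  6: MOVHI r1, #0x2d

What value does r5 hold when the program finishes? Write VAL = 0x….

0: ✓ CMP  NZCV=0110
1: ✓ MOVEQ  r5←0x46
2: · SUBNE
3: ✓ MOVPL  r4←0x0d
4: ✓ CMP  NZCV=1001
5: · SUBEQ
6: · MOVHI

VAL = 0x46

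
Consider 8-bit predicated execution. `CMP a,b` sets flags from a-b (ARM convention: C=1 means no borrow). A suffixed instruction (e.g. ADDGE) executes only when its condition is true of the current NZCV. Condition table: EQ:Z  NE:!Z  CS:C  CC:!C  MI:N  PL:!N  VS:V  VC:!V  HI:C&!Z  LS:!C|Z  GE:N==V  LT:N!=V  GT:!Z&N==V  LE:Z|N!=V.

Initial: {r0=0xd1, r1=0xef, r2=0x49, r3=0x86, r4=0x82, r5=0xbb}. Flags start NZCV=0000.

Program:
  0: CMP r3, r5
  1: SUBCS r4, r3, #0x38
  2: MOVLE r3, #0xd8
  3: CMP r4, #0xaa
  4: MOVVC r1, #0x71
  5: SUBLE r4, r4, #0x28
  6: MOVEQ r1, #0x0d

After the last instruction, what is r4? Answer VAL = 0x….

VAL = 0x5a

0: ✓ CMP  NZCV=1000
1: · SUBCS
2: ✓ MOVLE  r3←0xd8
3: ✓ CMP  NZCV=1000
4: ✓ MOVVC  r1←0x71
5: ✓ SUBLE  r4←0x5a
6: · MOVEQ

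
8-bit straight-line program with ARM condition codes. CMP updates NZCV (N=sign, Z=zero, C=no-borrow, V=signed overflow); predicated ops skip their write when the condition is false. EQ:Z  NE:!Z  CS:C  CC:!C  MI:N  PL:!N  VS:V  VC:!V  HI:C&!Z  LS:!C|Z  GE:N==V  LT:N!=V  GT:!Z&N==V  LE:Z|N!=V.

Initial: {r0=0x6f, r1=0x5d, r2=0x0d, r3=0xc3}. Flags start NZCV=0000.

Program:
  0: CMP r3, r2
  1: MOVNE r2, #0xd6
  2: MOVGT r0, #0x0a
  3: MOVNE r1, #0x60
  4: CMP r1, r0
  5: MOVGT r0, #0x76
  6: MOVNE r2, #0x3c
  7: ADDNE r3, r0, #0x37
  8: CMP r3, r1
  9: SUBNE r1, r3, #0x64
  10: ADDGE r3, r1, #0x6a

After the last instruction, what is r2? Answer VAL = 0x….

VAL = 0x3c

0: ✓ CMP  NZCV=1010
1: ✓ MOVNE  r2←0xd6
2: · MOVGT
3: ✓ MOVNE  r1←0x60
4: ✓ CMP  NZCV=1000
5: · MOVGT
6: ✓ MOVNE  r2←0x3c
7: ✓ ADDNE  r3←0xa6
8: ✓ CMP  NZCV=0011
9: ✓ SUBNE  r1←0x42
10: · ADDGE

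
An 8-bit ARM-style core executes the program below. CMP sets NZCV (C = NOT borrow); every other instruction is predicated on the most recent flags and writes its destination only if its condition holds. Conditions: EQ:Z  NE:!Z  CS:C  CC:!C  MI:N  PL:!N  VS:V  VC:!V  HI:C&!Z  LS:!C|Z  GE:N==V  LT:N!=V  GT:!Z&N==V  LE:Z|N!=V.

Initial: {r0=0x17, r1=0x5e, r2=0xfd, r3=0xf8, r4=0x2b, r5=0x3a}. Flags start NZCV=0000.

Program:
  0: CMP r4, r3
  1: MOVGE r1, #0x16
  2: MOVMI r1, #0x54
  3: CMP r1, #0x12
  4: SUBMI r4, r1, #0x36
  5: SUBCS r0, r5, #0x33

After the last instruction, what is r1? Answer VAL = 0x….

0: ✓ CMP  NZCV=0000
1: ✓ MOVGE  r1←0x16
2: · MOVMI
3: ✓ CMP  NZCV=0010
4: · SUBMI
5: ✓ SUBCS  r0←0x07

VAL = 0x16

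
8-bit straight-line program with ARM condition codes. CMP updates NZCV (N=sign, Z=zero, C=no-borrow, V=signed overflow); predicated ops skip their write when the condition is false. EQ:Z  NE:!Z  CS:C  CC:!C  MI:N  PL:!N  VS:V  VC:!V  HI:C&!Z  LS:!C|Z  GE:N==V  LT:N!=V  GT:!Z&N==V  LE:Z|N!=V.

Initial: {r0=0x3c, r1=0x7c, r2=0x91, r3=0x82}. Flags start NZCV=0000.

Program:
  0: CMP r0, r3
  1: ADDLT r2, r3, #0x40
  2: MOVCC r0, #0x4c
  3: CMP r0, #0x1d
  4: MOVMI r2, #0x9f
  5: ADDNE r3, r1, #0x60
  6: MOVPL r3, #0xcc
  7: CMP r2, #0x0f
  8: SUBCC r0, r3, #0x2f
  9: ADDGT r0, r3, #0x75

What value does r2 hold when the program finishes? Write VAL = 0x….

VAL = 0x91

0: ✓ CMP  NZCV=1001
1: · ADDLT
2: ✓ MOVCC  r0←0x4c
3: ✓ CMP  NZCV=0010
4: · MOVMI
5: ✓ ADDNE  r3←0xdc
6: ✓ MOVPL  r3←0xcc
7: ✓ CMP  NZCV=1010
8: · SUBCC
9: · ADDGT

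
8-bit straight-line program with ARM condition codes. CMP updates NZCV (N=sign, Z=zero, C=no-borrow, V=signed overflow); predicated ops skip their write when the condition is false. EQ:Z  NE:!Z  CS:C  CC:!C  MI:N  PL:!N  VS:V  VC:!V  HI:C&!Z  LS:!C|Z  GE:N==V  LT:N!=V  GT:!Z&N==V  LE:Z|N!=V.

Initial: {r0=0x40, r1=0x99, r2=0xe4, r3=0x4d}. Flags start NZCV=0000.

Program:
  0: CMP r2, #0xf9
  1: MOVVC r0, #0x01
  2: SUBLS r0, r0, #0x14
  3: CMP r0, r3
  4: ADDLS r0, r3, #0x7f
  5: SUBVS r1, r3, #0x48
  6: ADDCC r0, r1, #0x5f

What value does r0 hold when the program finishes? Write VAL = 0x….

[0] flags=1000 → (cmp)
[1] flags=1000 VC?T → r0=0x01
[2] flags=1000 LS?T → r0=0xed
[3] flags=1010 → (cmp)
[4] flags=1010 LS?F → skip
[5] flags=1010 VS?F → skip
[6] flags=1010 CC?F → skip

VAL = 0xed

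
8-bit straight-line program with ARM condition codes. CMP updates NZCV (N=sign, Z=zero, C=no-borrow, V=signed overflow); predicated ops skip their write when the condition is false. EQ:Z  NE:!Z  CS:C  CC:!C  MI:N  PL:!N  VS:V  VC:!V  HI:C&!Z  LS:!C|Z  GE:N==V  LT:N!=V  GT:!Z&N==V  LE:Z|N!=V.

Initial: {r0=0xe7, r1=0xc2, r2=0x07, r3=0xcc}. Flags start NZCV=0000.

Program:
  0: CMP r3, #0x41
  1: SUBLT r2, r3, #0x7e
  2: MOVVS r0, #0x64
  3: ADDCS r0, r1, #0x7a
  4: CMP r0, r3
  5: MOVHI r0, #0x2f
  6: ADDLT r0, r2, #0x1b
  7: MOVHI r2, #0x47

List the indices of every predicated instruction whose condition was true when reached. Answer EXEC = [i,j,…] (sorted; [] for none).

[0] flags=1010 → (cmp)
[1] flags=1010 LT?T → r2=0x4e
[2] flags=1010 VS?F → skip
[3] flags=1010 CS?T → r0=0x3c
[4] flags=0000 → (cmp)
[5] flags=0000 HI?F → skip
[6] flags=0000 LT?F → skip
[7] flags=0000 HI?F → skip

EXEC = [1,3]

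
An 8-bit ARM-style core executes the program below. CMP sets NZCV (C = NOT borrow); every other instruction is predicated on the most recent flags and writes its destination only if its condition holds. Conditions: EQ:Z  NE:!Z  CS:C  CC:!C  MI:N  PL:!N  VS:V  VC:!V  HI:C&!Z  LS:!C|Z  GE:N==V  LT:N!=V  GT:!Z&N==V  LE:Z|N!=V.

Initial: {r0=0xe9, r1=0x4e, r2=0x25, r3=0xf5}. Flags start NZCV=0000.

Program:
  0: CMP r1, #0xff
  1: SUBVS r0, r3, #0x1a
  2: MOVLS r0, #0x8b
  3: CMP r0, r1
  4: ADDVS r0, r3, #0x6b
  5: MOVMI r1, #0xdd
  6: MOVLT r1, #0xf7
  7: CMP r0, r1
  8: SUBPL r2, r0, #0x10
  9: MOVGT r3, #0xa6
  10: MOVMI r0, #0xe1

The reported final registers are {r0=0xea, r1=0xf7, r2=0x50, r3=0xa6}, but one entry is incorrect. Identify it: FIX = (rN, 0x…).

FIX = (r0, 0x60)

0: ✓ CMP  NZCV=0000
1: · SUBVS
2: ✓ MOVLS  r0←0x8b
3: ✓ CMP  NZCV=0011
4: ✓ ADDVS  r0←0x60
5: · MOVMI
6: ✓ MOVLT  r1←0xf7
7: ✓ CMP  NZCV=0000
8: ✓ SUBPL  r2←0x50
9: ✓ MOVGT  r3←0xa6
10: · MOVMI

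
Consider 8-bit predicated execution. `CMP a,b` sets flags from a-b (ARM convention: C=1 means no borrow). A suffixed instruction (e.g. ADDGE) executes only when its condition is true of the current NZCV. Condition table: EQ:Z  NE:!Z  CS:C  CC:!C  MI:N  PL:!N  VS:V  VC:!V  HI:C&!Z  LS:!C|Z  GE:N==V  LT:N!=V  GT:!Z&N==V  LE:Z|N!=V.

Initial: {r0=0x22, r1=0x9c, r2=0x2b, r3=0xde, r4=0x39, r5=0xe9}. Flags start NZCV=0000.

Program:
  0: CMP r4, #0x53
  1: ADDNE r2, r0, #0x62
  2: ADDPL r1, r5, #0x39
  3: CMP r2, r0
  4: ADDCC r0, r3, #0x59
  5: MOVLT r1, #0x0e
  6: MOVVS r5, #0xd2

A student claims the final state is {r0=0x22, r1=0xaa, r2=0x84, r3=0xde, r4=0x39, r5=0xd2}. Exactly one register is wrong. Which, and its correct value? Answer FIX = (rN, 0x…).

[0] flags=1000 → (cmp)
[1] flags=1000 NE?T → r2=0x84
[2] flags=1000 PL?F → skip
[3] flags=0011 → (cmp)
[4] flags=0011 CC?F → skip
[5] flags=0011 LT?T → r1=0x0e
[6] flags=0011 VS?T → r5=0xd2

FIX = (r1, 0x0e)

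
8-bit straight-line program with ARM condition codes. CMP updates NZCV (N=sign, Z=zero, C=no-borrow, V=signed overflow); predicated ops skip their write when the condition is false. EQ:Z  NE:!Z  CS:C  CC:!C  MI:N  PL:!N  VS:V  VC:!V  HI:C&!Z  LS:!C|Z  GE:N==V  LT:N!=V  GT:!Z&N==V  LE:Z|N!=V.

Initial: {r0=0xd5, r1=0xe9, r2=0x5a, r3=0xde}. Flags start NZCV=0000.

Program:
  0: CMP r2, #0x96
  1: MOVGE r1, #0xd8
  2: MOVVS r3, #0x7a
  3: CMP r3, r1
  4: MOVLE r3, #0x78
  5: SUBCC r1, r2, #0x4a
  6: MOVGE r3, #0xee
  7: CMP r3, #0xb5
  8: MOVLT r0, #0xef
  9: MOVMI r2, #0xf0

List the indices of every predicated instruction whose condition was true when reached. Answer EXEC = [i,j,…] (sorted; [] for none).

EXEC = [1,2,5,6]

0: ✓ CMP  NZCV=1001
1: ✓ MOVGE  r1←0xd8
2: ✓ MOVVS  r3←0x7a
3: ✓ CMP  NZCV=1001
4: · MOVLE
5: ✓ SUBCC  r1←0x10
6: ✓ MOVGE  r3←0xee
7: ✓ CMP  NZCV=0010
8: · MOVLT
9: · MOVMI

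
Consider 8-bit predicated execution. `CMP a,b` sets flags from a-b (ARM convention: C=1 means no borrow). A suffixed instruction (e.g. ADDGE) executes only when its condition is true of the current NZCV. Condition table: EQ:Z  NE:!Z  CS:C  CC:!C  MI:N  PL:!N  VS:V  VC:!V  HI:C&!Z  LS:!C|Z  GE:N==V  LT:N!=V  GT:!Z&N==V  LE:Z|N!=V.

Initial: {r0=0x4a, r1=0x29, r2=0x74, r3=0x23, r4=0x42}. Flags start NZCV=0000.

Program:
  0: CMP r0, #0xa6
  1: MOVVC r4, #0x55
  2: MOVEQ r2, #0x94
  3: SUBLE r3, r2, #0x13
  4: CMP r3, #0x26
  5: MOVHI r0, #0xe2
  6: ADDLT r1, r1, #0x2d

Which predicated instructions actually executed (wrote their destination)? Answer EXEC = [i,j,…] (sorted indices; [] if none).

0: ✓ CMP  NZCV=1001
1: · MOVVC
2: · MOVEQ
3: · SUBLE
4: ✓ CMP  NZCV=1000
5: · MOVHI
6: ✓ ADDLT  r1←0x56

EXEC = [6]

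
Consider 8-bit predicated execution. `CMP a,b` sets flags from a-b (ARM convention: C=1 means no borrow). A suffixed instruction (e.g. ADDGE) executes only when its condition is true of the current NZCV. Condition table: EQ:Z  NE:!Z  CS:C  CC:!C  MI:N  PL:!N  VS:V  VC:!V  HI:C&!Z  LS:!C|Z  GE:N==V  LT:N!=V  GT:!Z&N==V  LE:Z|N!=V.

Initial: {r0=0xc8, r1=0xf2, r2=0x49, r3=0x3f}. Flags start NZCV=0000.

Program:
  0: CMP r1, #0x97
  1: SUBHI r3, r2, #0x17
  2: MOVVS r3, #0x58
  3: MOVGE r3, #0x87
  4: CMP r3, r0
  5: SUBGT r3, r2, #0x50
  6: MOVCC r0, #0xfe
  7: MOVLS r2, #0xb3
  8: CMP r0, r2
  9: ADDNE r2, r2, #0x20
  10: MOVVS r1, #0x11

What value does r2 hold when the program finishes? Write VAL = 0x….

0: ✓ CMP  NZCV=0010
1: ✓ SUBHI  r3←0x32
2: · MOVVS
3: ✓ MOVGE  r3←0x87
4: ✓ CMP  NZCV=1000
5: · SUBGT
6: ✓ MOVCC  r0←0xfe
7: ✓ MOVLS  r2←0xb3
8: ✓ CMP  NZCV=0010
9: ✓ ADDNE  r2←0xd3
10: · MOVVS

VAL = 0xd3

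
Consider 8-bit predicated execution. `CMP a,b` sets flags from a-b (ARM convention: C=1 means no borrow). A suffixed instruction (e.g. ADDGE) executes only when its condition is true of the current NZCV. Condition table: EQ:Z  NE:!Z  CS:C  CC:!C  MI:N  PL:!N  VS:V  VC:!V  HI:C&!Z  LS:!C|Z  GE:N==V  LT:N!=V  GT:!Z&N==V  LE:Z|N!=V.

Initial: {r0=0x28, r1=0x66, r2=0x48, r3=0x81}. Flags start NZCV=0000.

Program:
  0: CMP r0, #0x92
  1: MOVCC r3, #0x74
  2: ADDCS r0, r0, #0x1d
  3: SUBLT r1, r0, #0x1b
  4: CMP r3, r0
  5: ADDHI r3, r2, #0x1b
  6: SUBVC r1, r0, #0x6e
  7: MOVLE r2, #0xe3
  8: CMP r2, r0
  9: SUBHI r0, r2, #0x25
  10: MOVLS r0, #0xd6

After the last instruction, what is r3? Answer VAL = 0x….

0: ✓ CMP  NZCV=1001
1: ✓ MOVCC  r3←0x74
2: · ADDCS
3: · SUBLT
4: ✓ CMP  NZCV=0010
5: ✓ ADDHI  r3←0x63
6: ✓ SUBVC  r1←0xba
7: · MOVLE
8: ✓ CMP  NZCV=0010
9: ✓ SUBHI  r0←0x23
10: · MOVLS

VAL = 0x63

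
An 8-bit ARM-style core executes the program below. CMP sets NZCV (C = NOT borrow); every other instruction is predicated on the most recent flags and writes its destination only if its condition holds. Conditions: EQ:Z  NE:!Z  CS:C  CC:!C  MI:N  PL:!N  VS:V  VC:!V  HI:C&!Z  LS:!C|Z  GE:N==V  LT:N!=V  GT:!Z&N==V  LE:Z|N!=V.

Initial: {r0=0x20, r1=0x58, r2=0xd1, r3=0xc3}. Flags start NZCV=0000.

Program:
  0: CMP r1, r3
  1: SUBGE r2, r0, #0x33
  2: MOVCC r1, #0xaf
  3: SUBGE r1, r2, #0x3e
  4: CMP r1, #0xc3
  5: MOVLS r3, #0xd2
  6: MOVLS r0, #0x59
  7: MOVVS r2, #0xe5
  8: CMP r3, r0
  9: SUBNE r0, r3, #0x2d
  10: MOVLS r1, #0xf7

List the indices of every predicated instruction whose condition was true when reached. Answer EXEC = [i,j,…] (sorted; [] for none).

EXEC = [1,2,3,5,6,9]

[0] flags=1001 → (cmp)
[1] flags=1001 GE?T → r2=0xed
[2] flags=1001 CC?T → r1=0xaf
[3] flags=1001 GE?T → r1=0xaf
[4] flags=1000 → (cmp)
[5] flags=1000 LS?T → r3=0xd2
[6] flags=1000 LS?T → r0=0x59
[7] flags=1000 VS?F → skip
[8] flags=0011 → (cmp)
[9] flags=0011 NE?T → r0=0xa5
[10] flags=0011 LS?F → skip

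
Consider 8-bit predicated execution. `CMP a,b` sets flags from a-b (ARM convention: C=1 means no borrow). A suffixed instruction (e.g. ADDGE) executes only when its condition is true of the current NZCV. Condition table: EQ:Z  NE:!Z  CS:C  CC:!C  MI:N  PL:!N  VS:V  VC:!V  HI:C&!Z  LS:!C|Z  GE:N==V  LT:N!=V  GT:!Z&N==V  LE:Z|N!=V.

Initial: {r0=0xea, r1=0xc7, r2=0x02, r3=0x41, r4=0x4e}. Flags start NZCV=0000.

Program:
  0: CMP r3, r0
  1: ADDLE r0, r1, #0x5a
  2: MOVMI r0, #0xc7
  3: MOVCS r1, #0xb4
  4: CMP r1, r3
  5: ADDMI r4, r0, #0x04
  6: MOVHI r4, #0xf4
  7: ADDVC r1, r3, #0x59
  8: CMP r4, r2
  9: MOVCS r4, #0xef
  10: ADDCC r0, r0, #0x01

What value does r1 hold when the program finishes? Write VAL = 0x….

[0] flags=0000 → (cmp)
[1] flags=0000 LE?F → skip
[2] flags=0000 MI?F → skip
[3] flags=0000 CS?F → skip
[4] flags=1010 → (cmp)
[5] flags=1010 MI?T → r4=0xee
[6] flags=1010 HI?T → r4=0xf4
[7] flags=1010 VC?T → r1=0x9a
[8] flags=1010 → (cmp)
[9] flags=1010 CS?T → r4=0xef
[10] flags=1010 CC?F → skip

VAL = 0x9a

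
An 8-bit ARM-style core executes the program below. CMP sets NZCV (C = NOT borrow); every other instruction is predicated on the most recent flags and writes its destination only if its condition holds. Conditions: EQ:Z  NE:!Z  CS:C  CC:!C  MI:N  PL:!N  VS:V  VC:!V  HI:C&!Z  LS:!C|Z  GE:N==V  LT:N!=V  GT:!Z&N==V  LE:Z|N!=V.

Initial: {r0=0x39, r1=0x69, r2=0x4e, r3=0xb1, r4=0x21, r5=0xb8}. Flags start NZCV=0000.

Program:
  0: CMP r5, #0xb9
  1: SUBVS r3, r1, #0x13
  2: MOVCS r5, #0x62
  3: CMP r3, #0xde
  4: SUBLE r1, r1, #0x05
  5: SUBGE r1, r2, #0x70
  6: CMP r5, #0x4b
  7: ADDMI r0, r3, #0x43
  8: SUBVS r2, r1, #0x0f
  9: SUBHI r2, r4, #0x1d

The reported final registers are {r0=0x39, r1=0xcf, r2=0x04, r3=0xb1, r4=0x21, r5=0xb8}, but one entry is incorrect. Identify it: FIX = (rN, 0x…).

FIX = (r1, 0x64)

0: ✓ CMP  NZCV=1000
1: · SUBVS
2: · MOVCS
3: ✓ CMP  NZCV=1000
4: ✓ SUBLE  r1←0x64
5: · SUBGE
6: ✓ CMP  NZCV=0011
7: · ADDMI
8: ✓ SUBVS  r2←0x55
9: ✓ SUBHI  r2←0x04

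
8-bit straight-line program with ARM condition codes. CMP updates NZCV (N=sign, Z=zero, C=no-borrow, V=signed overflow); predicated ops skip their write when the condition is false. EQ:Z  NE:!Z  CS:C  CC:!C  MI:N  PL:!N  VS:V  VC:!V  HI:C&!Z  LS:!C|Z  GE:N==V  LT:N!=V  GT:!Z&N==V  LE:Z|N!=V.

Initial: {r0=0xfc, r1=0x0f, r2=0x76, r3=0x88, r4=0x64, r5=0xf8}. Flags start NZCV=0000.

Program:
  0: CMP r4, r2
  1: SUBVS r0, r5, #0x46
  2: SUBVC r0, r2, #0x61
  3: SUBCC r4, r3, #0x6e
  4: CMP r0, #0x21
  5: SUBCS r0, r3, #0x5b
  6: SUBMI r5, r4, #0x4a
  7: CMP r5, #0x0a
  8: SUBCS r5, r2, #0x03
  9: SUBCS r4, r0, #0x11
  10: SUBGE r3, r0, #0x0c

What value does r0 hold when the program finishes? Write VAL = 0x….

VAL = 0x15

0: ✓ CMP  NZCV=1000
1: · SUBVS
2: ✓ SUBVC  r0←0x15
3: ✓ SUBCC  r4←0x1a
4: ✓ CMP  NZCV=1000
5: · SUBCS
6: ✓ SUBMI  r5←0xd0
7: ✓ CMP  NZCV=1010
8: ✓ SUBCS  r5←0x73
9: ✓ SUBCS  r4←0x04
10: · SUBGE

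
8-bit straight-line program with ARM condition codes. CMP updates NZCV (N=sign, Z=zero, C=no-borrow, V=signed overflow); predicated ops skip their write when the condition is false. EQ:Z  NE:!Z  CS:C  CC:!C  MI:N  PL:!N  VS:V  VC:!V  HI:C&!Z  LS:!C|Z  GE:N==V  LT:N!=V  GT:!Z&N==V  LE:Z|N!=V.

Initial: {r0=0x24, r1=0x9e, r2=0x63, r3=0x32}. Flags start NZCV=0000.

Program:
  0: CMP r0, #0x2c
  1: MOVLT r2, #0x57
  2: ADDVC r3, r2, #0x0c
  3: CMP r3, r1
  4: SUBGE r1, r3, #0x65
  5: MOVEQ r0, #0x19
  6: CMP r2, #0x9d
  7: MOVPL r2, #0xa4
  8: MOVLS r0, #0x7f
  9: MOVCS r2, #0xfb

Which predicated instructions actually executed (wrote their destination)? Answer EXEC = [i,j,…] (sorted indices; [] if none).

0: ✓ CMP  NZCV=1000
1: ✓ MOVLT  r2←0x57
2: ✓ ADDVC  r3←0x63
3: ✓ CMP  NZCV=1001
4: ✓ SUBGE  r1←0xfe
5: · MOVEQ
6: ✓ CMP  NZCV=1001
7: · MOVPL
8: ✓ MOVLS  r0←0x7f
9: · MOVCS

EXEC = [1,2,4,8]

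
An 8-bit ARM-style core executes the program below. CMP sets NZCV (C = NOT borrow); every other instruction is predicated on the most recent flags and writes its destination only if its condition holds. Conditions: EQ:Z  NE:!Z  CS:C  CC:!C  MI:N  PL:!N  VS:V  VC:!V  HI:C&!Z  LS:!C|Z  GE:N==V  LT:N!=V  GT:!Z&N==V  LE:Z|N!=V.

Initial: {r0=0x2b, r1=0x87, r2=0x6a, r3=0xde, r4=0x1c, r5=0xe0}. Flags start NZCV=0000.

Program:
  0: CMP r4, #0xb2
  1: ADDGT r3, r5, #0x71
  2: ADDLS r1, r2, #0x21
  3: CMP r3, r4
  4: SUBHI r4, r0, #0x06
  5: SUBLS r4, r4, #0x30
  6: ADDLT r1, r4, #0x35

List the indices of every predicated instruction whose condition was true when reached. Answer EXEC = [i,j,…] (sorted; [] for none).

EXEC = [1,2,4]

[0] flags=0000 → (cmp)
[1] flags=0000 GT?T → r3=0x51
[2] flags=0000 LS?T → r1=0x8b
[3] flags=0010 → (cmp)
[4] flags=0010 HI?T → r4=0x25
[5] flags=0010 LS?F → skip
[6] flags=0010 LT?F → skip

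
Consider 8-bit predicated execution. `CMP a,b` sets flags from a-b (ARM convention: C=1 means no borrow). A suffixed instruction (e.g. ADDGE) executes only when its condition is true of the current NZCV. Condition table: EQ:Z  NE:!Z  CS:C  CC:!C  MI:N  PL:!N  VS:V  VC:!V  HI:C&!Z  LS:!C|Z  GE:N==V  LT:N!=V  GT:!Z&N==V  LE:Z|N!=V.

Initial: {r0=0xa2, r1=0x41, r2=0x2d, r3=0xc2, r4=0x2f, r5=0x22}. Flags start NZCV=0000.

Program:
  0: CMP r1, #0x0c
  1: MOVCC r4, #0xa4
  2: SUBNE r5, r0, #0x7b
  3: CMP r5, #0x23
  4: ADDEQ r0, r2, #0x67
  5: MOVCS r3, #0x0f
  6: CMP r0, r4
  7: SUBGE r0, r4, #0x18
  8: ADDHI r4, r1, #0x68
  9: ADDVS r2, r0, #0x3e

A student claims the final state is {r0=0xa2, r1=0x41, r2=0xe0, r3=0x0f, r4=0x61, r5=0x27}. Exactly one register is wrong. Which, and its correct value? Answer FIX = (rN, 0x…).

[0] flags=0010 → (cmp)
[1] flags=0010 CC?F → skip
[2] flags=0010 NE?T → r5=0x27
[3] flags=0010 → (cmp)
[4] flags=0010 EQ?F → skip
[5] flags=0010 CS?T → r3=0x0f
[6] flags=0011 → (cmp)
[7] flags=0011 GE?F → skip
[8] flags=0011 HI?T → r4=0xa9
[9] flags=0011 VS?T → r2=0xe0

FIX = (r4, 0xa9)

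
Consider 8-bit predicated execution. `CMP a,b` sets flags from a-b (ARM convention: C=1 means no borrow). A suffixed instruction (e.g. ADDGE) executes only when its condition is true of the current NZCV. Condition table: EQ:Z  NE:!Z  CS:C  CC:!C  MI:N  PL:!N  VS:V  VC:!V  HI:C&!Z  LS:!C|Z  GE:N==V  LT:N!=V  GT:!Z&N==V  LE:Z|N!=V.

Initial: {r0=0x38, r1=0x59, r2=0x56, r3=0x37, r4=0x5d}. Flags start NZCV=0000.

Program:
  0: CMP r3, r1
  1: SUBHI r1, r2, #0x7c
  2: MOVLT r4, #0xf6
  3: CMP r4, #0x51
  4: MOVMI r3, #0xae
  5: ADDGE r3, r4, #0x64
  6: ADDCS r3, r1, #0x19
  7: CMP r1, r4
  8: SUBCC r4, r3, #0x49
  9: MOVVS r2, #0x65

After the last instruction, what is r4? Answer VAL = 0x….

0: ✓ CMP  NZCV=1000
1: · SUBHI
2: ✓ MOVLT  r4←0xf6
3: ✓ CMP  NZCV=1010
4: ✓ MOVMI  r3←0xae
5: · ADDGE
6: ✓ ADDCS  r3←0x72
7: ✓ CMP  NZCV=0000
8: ✓ SUBCC  r4←0x29
9: · MOVVS

VAL = 0x29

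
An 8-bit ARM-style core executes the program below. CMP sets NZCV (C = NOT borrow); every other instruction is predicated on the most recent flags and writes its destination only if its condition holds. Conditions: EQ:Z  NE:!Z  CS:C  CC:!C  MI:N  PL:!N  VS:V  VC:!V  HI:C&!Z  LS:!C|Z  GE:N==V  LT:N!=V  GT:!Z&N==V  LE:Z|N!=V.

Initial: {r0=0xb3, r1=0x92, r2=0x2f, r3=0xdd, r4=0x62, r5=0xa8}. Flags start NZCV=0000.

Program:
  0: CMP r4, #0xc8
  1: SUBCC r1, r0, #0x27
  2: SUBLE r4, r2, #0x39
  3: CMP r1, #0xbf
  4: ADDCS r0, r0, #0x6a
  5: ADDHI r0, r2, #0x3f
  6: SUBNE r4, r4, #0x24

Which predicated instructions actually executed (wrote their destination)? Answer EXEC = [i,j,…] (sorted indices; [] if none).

EXEC = [1,6]

0: ✓ CMP  NZCV=1001
1: ✓ SUBCC  r1←0x8c
2: · SUBLE
3: ✓ CMP  NZCV=1000
4: · ADDCS
5: · ADDHI
6: ✓ SUBNE  r4←0x3e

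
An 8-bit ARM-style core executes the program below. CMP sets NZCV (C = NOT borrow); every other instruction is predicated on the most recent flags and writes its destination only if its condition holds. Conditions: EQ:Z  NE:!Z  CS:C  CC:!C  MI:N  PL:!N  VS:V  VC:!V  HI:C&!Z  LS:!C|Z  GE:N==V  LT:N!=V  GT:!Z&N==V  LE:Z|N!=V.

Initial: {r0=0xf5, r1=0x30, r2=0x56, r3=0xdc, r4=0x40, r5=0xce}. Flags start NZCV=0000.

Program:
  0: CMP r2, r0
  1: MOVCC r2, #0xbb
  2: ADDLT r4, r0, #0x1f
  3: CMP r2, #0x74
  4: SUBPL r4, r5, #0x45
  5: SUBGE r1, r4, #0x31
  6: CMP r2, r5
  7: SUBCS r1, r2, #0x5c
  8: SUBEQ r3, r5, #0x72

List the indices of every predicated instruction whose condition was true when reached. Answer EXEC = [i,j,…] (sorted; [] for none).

[0] flags=0000 → (cmp)
[1] flags=0000 CC?T → r2=0xbb
[2] flags=0000 LT?F → skip
[3] flags=0011 → (cmp)
[4] flags=0011 PL?T → r4=0x89
[5] flags=0011 GE?F → skip
[6] flags=1000 → (cmp)
[7] flags=1000 CS?F → skip
[8] flags=1000 EQ?F → skip

EXEC = [1,4]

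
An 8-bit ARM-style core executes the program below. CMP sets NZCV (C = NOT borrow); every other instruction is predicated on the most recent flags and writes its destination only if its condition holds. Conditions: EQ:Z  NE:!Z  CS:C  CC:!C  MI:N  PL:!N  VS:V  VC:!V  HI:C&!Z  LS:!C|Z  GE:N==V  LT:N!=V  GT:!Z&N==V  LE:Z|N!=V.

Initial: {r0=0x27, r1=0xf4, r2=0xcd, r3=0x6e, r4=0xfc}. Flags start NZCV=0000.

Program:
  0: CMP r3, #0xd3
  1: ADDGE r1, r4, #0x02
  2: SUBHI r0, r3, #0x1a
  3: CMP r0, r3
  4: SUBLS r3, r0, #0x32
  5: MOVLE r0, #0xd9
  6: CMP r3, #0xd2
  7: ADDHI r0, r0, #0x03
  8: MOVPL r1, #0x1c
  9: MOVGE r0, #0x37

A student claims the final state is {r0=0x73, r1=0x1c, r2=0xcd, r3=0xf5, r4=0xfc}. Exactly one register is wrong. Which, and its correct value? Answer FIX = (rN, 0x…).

0: ✓ CMP  NZCV=1001
1: ✓ ADDGE  r1←0xfe
2: · SUBHI
3: ✓ CMP  NZCV=1000
4: ✓ SUBLS  r3←0xf5
5: ✓ MOVLE  r0←0xd9
6: ✓ CMP  NZCV=0010
7: ✓ ADDHI  r0←0xdc
8: ✓ MOVPL  r1←0x1c
9: ✓ MOVGE  r0←0x37

FIX = (r0, 0x37)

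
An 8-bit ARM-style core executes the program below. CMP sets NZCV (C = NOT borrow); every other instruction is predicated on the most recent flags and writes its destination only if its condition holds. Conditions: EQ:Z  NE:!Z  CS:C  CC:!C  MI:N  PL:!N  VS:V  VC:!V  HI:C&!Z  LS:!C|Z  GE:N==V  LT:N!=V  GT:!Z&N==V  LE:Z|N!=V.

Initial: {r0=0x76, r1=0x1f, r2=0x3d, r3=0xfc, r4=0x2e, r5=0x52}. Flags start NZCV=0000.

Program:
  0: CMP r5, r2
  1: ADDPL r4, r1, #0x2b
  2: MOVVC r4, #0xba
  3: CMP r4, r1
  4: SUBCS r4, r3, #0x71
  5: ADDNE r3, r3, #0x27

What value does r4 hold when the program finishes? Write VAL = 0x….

[0] flags=0010 → (cmp)
[1] flags=0010 PL?T → r4=0x4a
[2] flags=0010 VC?T → r4=0xba
[3] flags=1010 → (cmp)
[4] flags=1010 CS?T → r4=0x8b
[5] flags=1010 NE?T → r3=0x23

VAL = 0x8b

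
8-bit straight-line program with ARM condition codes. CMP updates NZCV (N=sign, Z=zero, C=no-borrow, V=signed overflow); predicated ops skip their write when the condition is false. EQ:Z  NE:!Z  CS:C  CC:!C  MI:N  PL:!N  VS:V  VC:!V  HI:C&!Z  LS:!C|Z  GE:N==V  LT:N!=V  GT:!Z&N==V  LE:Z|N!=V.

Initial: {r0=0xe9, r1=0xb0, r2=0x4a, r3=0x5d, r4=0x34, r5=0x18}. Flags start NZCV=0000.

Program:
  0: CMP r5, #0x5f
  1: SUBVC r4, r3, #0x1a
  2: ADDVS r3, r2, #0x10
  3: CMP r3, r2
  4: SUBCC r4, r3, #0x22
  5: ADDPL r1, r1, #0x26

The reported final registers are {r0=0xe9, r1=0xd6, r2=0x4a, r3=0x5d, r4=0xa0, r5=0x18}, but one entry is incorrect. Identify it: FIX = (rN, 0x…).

FIX = (r4, 0x43)

[0] flags=1000 → (cmp)
[1] flags=1000 VC?T → r4=0x43
[2] flags=1000 VS?F → skip
[3] flags=0010 → (cmp)
[4] flags=0010 CC?F → skip
[5] flags=0010 PL?T → r1=0xd6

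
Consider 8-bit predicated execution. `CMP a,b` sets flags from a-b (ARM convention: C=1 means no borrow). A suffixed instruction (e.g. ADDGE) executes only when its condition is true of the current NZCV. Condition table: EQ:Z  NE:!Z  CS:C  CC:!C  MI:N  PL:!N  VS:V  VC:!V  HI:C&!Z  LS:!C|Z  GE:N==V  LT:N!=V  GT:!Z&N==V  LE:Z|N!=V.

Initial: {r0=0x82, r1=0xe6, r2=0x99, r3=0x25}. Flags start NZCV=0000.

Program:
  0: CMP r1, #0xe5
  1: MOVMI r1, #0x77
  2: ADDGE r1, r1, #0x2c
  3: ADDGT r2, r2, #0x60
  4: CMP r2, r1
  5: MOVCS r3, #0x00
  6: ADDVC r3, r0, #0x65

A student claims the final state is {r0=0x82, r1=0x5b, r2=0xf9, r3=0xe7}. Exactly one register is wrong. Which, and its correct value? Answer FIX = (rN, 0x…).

[0] flags=0010 → (cmp)
[1] flags=0010 MI?F → skip
[2] flags=0010 GE?T → r1=0x12
[3] flags=0010 GT?T → r2=0xf9
[4] flags=1010 → (cmp)
[5] flags=1010 CS?T → r3=0x00
[6] flags=1010 VC?T → r3=0xe7

FIX = (r1, 0x12)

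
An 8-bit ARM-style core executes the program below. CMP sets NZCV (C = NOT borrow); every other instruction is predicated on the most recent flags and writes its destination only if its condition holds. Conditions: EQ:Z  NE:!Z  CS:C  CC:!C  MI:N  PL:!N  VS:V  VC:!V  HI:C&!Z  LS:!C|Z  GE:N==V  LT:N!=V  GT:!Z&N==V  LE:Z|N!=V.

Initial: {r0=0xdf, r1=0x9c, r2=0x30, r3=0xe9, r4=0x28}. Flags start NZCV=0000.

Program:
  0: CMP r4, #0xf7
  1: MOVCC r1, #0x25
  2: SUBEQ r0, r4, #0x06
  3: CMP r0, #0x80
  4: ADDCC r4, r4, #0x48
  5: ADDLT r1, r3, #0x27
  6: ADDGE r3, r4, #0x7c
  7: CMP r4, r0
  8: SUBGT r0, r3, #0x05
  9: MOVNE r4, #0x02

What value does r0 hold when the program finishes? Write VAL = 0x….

[0] flags=0000 → (cmp)
[1] flags=0000 CC?T → r1=0x25
[2] flags=0000 EQ?F → skip
[3] flags=0010 → (cmp)
[4] flags=0010 CC?F → skip
[5] flags=0010 LT?F → skip
[6] flags=0010 GE?T → r3=0xa4
[7] flags=0000 → (cmp)
[8] flags=0000 GT?T → r0=0x9f
[9] flags=0000 NE?T → r4=0x02

VAL = 0x9f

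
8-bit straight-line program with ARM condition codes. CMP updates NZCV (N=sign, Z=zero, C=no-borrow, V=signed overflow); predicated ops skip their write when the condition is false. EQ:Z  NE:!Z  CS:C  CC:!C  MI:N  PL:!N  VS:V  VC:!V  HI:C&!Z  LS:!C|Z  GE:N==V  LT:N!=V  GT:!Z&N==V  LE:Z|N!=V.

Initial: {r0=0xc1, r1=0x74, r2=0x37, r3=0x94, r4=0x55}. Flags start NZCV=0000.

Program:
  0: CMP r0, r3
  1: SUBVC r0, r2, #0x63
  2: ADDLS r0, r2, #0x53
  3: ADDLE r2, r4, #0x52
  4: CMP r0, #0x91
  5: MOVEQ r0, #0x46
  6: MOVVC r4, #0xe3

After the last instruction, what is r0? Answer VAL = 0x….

VAL = 0xd4

[0] flags=0010 → (cmp)
[1] flags=0010 VC?T → r0=0xd4
[2] flags=0010 LS?F → skip
[3] flags=0010 LE?F → skip
[4] flags=0010 → (cmp)
[5] flags=0010 EQ?F → skip
[6] flags=0010 VC?T → r4=0xe3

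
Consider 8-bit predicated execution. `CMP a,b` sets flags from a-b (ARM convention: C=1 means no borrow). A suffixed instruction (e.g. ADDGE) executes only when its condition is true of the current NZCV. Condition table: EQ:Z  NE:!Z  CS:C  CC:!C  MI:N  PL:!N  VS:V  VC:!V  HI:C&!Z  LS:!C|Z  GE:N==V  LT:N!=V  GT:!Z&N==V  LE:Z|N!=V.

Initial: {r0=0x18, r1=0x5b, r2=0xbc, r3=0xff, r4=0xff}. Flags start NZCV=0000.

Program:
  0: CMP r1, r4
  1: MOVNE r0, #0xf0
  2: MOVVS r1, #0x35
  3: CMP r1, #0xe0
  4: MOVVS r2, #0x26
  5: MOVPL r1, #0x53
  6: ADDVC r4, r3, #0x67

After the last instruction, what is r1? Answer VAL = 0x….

0: ✓ CMP  NZCV=0000
1: ✓ MOVNE  r0←0xf0
2: · MOVVS
3: ✓ CMP  NZCV=0000
4: · MOVVS
5: ✓ MOVPL  r1←0x53
6: ✓ ADDVC  r4←0x66

VAL = 0x53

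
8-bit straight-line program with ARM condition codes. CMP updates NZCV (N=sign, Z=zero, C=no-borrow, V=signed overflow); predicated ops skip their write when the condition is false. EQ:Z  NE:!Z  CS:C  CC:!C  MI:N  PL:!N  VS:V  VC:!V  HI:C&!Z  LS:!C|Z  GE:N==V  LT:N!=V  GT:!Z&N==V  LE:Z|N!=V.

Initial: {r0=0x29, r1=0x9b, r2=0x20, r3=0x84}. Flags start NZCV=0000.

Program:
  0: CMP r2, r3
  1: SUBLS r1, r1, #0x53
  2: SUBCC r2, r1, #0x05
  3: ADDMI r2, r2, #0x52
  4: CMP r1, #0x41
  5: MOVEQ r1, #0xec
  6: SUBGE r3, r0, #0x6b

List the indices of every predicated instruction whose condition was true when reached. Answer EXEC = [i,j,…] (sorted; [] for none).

[0] flags=1001 → (cmp)
[1] flags=1001 LS?T → r1=0x48
[2] flags=1001 CC?T → r2=0x43
[3] flags=1001 MI?T → r2=0x95
[4] flags=0010 → (cmp)
[5] flags=0010 EQ?F → skip
[6] flags=0010 GE?T → r3=0xbe

EXEC = [1,2,3,6]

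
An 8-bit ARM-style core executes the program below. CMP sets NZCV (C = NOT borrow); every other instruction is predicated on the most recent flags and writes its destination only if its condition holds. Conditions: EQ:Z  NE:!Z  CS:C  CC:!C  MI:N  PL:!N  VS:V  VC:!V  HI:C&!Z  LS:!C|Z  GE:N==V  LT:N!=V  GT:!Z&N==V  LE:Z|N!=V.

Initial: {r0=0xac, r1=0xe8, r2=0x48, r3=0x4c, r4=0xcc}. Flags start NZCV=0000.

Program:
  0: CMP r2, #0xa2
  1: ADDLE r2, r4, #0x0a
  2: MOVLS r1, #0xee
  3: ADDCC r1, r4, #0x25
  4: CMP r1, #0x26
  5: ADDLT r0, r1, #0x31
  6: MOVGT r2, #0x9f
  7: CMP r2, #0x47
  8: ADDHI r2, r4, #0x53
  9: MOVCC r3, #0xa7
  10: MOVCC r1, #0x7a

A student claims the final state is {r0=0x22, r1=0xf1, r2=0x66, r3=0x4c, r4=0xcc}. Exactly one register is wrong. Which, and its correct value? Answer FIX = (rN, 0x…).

FIX = (r2, 0x1f)

[0] flags=1001 → (cmp)
[1] flags=1001 LE?F → skip
[2] flags=1001 LS?T → r1=0xee
[3] flags=1001 CC?T → r1=0xf1
[4] flags=1010 → (cmp)
[5] flags=1010 LT?T → r0=0x22
[6] flags=1010 GT?F → skip
[7] flags=0010 → (cmp)
[8] flags=0010 HI?T → r2=0x1f
[9] flags=0010 CC?F → skip
[10] flags=0010 CC?F → skip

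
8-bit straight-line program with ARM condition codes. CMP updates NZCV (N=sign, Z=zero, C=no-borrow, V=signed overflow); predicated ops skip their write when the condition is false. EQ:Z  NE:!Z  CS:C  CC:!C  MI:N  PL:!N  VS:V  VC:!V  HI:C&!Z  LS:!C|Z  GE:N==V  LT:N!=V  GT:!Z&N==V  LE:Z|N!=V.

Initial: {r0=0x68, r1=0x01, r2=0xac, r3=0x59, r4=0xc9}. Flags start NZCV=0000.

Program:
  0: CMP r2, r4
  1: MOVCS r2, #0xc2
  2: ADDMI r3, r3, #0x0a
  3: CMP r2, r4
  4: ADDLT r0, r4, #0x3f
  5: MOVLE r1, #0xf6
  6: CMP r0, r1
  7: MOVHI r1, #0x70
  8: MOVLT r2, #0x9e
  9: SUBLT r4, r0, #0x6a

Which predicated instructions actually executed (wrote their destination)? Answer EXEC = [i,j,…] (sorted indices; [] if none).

EXEC = [2,4,5]

0: ✓ CMP  NZCV=1000
1: · MOVCS
2: ✓ ADDMI  r3←0x63
3: ✓ CMP  NZCV=1000
4: ✓ ADDLT  r0←0x08
5: ✓ MOVLE  r1←0xf6
6: ✓ CMP  NZCV=0000
7: · MOVHI
8: · MOVLT
9: · SUBLT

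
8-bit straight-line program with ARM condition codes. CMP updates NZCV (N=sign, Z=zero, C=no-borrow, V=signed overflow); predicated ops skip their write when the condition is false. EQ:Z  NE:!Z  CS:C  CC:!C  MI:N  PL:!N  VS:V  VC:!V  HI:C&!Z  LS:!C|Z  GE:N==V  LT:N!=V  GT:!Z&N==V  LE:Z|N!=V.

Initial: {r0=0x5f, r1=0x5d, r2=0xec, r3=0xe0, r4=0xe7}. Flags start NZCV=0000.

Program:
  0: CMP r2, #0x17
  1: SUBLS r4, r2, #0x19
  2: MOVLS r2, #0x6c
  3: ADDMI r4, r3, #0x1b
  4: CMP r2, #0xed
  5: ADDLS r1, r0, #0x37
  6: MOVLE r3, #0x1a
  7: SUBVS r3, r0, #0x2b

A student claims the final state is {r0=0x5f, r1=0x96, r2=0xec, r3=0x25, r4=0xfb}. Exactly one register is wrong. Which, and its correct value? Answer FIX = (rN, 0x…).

0: ✓ CMP  NZCV=1010
1: · SUBLS
2: · MOVLS
3: ✓ ADDMI  r4←0xfb
4: ✓ CMP  NZCV=1000
5: ✓ ADDLS  r1←0x96
6: ✓ MOVLE  r3←0x1a
7: · SUBVS

FIX = (r3, 0x1a)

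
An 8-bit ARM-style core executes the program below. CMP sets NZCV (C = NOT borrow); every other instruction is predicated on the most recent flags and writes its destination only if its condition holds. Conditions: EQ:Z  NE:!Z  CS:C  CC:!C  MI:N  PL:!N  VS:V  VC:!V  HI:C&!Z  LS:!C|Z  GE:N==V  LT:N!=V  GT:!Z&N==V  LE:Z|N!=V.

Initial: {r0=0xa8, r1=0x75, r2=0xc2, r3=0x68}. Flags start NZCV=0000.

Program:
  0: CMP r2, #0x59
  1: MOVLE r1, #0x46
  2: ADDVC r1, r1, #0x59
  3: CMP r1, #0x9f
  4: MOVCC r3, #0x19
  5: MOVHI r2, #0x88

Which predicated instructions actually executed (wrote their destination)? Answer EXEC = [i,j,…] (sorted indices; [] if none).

EXEC = [1,4]

0: ✓ CMP  NZCV=0011
1: ✓ MOVLE  r1←0x46
2: · ADDVC
3: ✓ CMP  NZCV=1001
4: ✓ MOVCC  r3←0x19
5: · MOVHI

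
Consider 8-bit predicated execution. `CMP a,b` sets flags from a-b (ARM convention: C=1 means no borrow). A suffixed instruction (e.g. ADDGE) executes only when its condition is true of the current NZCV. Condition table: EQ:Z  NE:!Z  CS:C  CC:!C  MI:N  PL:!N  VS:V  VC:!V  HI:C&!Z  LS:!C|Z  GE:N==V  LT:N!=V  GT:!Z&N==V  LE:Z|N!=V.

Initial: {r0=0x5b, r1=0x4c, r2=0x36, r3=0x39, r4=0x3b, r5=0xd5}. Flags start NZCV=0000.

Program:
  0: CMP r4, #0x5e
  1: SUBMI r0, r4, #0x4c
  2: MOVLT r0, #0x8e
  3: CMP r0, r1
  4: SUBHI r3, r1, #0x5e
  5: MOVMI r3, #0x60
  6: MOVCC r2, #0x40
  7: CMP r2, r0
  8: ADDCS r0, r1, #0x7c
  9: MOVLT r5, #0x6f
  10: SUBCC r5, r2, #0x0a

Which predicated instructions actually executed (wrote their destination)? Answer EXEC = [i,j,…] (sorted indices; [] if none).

0: ✓ CMP  NZCV=1000
1: ✓ SUBMI  r0←0xef
2: ✓ MOVLT  r0←0x8e
3: ✓ CMP  NZCV=0011
4: ✓ SUBHI  r3←0xee
5: · MOVMI
6: · MOVCC
7: ✓ CMP  NZCV=1001
8: · ADDCS
9: · MOVLT
10: ✓ SUBCC  r5←0x2c

EXEC = [1,2,4,10]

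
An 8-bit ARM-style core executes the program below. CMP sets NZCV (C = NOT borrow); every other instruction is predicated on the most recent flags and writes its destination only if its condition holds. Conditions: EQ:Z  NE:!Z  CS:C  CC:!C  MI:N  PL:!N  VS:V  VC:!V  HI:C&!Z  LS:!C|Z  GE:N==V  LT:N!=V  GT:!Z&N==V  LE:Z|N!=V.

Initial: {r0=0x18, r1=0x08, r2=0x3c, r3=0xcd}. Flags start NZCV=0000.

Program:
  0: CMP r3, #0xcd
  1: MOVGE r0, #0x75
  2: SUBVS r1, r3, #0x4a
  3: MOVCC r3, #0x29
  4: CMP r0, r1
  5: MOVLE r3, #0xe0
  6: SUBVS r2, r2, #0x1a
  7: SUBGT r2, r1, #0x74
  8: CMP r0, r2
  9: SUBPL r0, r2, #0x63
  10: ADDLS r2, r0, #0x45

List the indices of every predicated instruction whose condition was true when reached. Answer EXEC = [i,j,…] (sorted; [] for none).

EXEC = [1,7,10]

[0] flags=0110 → (cmp)
[1] flags=0110 GE?T → r0=0x75
[2] flags=0110 VS?F → skip
[3] flags=0110 CC?F → skip
[4] flags=0010 → (cmp)
[5] flags=0010 LE?F → skip
[6] flags=0010 VS?F → skip
[7] flags=0010 GT?T → r2=0x94
[8] flags=1001 → (cmp)
[9] flags=1001 PL?F → skip
[10] flags=1001 LS?T → r2=0xba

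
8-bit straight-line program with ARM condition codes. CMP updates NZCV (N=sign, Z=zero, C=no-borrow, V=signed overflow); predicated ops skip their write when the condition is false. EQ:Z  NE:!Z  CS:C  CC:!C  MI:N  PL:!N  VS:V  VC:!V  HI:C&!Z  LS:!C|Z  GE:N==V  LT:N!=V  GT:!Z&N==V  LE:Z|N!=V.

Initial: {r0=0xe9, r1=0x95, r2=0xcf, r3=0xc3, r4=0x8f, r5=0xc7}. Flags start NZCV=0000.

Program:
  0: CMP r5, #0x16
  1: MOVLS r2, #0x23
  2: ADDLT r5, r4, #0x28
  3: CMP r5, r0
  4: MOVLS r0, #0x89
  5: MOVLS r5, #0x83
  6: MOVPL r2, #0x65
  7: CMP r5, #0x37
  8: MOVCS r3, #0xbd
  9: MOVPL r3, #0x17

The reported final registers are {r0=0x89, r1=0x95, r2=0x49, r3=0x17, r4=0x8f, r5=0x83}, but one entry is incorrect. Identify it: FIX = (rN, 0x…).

FIX = (r2, 0xcf)

0: ✓ CMP  NZCV=1010
1: · MOVLS
2: ✓ ADDLT  r5←0xb7
3: ✓ CMP  NZCV=1000
4: ✓ MOVLS  r0←0x89
5: ✓ MOVLS  r5←0x83
6: · MOVPL
7: ✓ CMP  NZCV=0011
8: ✓ MOVCS  r3←0xbd
9: ✓ MOVPL  r3←0x17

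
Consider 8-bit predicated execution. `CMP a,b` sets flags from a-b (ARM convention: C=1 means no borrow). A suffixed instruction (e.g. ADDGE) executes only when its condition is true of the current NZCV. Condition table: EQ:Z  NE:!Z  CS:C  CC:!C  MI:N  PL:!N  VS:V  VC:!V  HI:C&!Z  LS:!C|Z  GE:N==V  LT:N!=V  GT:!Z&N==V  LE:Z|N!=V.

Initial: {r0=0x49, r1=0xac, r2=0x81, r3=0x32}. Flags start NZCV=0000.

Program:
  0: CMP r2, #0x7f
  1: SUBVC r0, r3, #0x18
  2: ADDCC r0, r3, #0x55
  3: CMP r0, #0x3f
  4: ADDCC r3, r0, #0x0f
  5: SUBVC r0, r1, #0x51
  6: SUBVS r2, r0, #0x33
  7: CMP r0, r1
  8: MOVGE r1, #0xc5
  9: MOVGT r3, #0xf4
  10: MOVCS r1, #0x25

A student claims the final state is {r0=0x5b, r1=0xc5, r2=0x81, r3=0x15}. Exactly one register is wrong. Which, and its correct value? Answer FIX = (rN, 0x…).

0: ✓ CMP  NZCV=0011
1: · SUBVC
2: · ADDCC
3: ✓ CMP  NZCV=0010
4: · ADDCC
5: ✓ SUBVC  r0←0x5b
6: · SUBVS
7: ✓ CMP  NZCV=1001
8: ✓ MOVGE  r1←0xc5
9: ✓ MOVGT  r3←0xf4
10: · MOVCS

FIX = (r3, 0xf4)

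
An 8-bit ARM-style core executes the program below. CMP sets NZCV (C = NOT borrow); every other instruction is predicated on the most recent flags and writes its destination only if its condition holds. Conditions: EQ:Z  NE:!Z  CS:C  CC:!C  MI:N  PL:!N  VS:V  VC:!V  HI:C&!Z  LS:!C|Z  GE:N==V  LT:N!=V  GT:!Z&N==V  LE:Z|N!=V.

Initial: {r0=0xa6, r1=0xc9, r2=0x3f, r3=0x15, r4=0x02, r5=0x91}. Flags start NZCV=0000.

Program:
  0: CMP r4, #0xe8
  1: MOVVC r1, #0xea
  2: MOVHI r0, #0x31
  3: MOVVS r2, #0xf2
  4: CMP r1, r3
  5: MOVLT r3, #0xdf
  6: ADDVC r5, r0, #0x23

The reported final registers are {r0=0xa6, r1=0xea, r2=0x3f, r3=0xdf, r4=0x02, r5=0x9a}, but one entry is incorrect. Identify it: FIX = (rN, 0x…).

[0] flags=0000 → (cmp)
[1] flags=0000 VC?T → r1=0xea
[2] flags=0000 HI?F → skip
[3] flags=0000 VS?F → skip
[4] flags=1010 → (cmp)
[5] flags=1010 LT?T → r3=0xdf
[6] flags=1010 VC?T → r5=0xc9

FIX = (r5, 0xc9)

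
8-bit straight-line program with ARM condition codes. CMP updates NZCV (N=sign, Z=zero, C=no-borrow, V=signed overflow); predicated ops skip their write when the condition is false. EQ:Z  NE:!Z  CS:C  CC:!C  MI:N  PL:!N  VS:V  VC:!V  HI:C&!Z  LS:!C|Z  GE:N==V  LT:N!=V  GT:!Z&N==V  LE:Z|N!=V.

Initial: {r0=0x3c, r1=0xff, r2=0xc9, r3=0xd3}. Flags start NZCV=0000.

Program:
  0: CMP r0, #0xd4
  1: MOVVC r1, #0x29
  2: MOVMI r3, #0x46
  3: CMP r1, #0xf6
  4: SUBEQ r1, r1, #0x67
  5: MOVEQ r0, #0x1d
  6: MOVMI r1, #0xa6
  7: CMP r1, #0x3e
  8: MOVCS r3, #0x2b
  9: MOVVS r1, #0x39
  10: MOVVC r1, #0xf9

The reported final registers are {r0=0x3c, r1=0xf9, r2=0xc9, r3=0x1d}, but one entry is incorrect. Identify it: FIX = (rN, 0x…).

FIX = (r3, 0xd3)

[0] flags=0000 → (cmp)
[1] flags=0000 VC?T → r1=0x29
[2] flags=0000 MI?F → skip
[3] flags=0000 → (cmp)
[4] flags=0000 EQ?F → skip
[5] flags=0000 EQ?F → skip
[6] flags=0000 MI?F → skip
[7] flags=1000 → (cmp)
[8] flags=1000 CS?F → skip
[9] flags=1000 VS?F → skip
[10] flags=1000 VC?T → r1=0xf9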